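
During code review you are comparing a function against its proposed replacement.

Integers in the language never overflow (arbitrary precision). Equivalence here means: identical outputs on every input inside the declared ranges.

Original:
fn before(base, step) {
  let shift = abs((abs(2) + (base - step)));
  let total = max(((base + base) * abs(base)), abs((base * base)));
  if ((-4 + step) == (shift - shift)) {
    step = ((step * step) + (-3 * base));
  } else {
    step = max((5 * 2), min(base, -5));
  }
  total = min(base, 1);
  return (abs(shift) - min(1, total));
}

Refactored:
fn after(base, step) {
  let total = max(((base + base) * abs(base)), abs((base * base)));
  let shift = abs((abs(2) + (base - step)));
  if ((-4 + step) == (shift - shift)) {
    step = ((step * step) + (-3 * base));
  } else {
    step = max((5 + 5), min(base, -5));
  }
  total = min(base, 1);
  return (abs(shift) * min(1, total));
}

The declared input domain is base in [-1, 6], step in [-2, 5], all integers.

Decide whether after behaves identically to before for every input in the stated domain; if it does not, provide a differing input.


Try base=-1, step=-2.
before: shift=3, then total=1, then ((-4 + step) == (shift - shift)) is false, then step=10, then total=-1, then returns 4
after: total=1, then shift=3, then ((-4 + step) == (shift - shift)) is false, then step=10, then total=-1, then returns -3
4 vs -3 — the two versions disagree here.
verdict: not equivalent; witness: base=-1, step=-2


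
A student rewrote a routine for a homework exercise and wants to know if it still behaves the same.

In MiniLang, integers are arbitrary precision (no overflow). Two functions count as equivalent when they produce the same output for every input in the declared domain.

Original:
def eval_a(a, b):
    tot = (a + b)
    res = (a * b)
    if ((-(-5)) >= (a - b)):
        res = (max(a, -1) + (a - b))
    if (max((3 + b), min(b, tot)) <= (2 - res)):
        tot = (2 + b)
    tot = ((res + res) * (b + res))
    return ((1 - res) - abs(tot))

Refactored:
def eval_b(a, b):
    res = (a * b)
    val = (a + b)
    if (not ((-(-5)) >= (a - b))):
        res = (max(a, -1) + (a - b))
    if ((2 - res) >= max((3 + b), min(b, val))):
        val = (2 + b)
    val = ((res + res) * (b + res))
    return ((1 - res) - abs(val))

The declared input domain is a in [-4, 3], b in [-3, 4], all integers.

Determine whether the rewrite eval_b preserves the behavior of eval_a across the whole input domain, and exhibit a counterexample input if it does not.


a=-4, b=-3 yields -17 from eval_a but -227 from eval_b.
verdict: not equivalent; witness: a=-4, b=-3


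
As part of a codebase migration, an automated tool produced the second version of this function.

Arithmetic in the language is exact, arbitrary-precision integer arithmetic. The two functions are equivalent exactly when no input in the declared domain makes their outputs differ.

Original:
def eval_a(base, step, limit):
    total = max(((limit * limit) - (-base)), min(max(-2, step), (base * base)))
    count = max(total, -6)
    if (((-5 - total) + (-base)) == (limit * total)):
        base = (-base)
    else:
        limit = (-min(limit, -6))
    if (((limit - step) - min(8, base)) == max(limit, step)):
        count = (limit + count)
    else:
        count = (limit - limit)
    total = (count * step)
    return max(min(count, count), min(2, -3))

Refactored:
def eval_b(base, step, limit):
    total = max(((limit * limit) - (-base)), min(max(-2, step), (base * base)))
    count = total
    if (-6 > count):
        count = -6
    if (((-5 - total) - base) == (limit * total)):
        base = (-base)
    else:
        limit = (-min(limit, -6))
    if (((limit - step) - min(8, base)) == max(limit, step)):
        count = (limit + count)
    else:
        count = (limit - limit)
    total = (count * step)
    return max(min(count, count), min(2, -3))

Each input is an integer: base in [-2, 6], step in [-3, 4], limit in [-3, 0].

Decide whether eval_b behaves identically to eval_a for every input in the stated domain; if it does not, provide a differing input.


Differences: branching structure differs, plus statement counts differ, plus constant usage differs, plus min/max/abs usage differs, plus comparison usage differs, plus arithmetic usage differs — yet all 288 inputs agree.
verdict: equivalent


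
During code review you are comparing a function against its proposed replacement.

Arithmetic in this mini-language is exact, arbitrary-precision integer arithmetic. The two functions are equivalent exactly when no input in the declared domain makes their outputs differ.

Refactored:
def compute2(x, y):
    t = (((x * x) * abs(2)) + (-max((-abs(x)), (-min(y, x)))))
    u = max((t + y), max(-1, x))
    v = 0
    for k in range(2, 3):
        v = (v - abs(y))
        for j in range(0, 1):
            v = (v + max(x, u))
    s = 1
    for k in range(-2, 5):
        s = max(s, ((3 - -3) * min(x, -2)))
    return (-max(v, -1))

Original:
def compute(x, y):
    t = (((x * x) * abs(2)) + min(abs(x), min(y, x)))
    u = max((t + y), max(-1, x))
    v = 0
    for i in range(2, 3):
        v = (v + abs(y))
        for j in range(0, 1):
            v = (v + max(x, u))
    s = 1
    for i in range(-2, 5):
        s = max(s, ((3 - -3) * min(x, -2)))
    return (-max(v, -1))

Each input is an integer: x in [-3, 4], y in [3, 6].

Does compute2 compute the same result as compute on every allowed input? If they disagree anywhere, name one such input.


There is a counterexample at x=-3, y=3: -21 on one side, -15 on the other.
compute: t=15, then u=18, then v=0, then (i=2), then v=3, then (j=0), then v=21, then s=1, then (i=-2), then s=1, then (i=-1), then s=1, then (i=0), then s=1, then (i=1), then s=1, then (i=2), then s=1, then (i=3), then s=1, then (i=4), then s=1, then returns -21
compute2: t=15, then u=18, then v=0, then (k=2), then v=-3, then (j=0), then v=15, then s=1, then (k=-2), then s=1, then (k=-1), then s=1, then (k=0), then s=1, then (k=1), then s=1, then (k=2), then s=1, then (k=3), then s=1, then (k=4), then s=1, then returns -15
verdict: not equivalent; witness: x=-3, y=3


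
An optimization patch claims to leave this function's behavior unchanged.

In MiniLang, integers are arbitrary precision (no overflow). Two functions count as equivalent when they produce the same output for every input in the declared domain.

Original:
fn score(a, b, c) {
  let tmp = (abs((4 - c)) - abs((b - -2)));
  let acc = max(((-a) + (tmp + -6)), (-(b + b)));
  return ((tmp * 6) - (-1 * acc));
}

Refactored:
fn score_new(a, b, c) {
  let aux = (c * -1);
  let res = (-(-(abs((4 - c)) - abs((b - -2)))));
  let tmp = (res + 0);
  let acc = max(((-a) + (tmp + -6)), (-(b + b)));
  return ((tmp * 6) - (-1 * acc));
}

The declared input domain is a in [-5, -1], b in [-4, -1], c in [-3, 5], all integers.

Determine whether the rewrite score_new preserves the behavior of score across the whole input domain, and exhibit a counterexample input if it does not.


This is a faithful refactor — arithmetic usage differs; and local variable names differ; and constant usage differs; and statement counts differ, but the computed results match everywhere.
As a probe, take a=-2, b=-3, c=4: score runs tmp := -1 | acc := 6 | result 0; score_new runs aux := -4 | res := -1 | tmp := -1 | acc := 6 | result 0; both end at 0.
Across all 180 domain points the two functions coincide.
verdict: equivalent


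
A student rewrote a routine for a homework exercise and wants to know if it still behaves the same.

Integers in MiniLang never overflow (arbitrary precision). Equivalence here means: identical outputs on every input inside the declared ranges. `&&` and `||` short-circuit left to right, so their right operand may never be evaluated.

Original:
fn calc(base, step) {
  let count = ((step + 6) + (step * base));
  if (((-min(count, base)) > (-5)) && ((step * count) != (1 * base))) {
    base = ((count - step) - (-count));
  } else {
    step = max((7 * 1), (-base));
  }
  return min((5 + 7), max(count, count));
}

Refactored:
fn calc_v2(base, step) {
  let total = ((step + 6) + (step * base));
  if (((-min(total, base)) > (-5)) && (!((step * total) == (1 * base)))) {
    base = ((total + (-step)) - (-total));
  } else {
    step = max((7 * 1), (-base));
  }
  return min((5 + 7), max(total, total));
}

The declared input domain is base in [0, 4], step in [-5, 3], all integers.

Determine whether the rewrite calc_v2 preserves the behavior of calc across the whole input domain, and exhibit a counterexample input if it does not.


Differences: arithmetic usage differs; and boolean connective usage differs; and local variable names differ; and comparison usage differs — yet all 45 inputs agree.
verdict: equivalent


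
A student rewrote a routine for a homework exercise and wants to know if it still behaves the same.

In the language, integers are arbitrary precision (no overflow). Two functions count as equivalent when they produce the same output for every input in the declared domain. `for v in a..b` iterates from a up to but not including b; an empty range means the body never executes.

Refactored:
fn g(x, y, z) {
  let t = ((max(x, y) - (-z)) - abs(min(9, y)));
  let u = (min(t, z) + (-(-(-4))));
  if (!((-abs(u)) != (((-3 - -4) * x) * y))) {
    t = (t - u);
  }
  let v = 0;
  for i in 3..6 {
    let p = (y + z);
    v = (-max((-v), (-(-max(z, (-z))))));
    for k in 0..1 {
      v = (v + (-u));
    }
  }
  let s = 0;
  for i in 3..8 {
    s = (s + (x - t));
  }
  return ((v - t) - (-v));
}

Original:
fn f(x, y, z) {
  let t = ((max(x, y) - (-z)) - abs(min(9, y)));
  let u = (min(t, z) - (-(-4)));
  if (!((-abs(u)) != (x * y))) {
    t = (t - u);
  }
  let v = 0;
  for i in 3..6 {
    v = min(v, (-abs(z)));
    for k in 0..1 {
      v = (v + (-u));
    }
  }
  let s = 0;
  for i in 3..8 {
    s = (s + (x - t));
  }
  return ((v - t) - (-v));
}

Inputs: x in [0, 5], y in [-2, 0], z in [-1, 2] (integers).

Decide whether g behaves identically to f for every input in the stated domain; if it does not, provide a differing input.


Behavior is preserved: although min/max/abs usage differs, and arithmetic usage differs, and statement counts differ, and local variable names differ, and constant usage differs, the outputs never diverge.
One worked example (x=1, y=-1, z=2) — f: t = 2; u = -2; (!((-abs(u)) != (x * y))) -> false; v = 0; [i=3]; v = -2; [k=0]; v = 0; [i=4]; v = -2; [k=0]; v = 0; [i=5]; v = -2; [k=0]; v = 0; s = 0; [i=3]; s = -1; [i=4]; s = -2; [i=5]; s = -3; [i=6]; s = -4; [i=7]; s = -5; return -2; g: t = 2; u = -2; (!((-abs(u)) != (((-3 - -4) * x) * y))) -> false; v = 0; [i=3]; p = 1; v = -2; [k=0]; v = 0; [i=4]; p = 1; v = -2; [k=0]; v = 0; [i=5]; p = 1; v = -2; [k=0]; v = 0; s = 0; [i=3]; s = -1; [i=4]; s = -2; [i=5]; s = -3; [i=6]; s = -4; [i=7]; s = -5; return -2; agreement on -2.
An exhaustive pass over the 72 declared inputs shows identical outputs.
verdict: equivalent


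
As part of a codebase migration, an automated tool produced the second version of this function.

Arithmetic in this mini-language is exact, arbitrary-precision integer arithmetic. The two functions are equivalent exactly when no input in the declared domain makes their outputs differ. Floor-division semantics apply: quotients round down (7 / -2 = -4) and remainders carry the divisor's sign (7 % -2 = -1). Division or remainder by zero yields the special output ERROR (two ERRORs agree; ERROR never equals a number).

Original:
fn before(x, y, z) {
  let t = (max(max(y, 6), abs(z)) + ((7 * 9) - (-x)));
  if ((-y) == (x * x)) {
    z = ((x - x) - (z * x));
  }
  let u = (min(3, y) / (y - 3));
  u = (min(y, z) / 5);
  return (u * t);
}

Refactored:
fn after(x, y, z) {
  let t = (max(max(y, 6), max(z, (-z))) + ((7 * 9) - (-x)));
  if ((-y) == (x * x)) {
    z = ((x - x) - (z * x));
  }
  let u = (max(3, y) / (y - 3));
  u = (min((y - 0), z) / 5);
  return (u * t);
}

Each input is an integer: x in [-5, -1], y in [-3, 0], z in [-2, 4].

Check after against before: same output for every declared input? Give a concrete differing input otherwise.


The edit looks behavioral (`min(3, y)` became `max(3, y)`), but over these ranges it never changes the outcome; all 140 inputs agree.
verdict: equivalent


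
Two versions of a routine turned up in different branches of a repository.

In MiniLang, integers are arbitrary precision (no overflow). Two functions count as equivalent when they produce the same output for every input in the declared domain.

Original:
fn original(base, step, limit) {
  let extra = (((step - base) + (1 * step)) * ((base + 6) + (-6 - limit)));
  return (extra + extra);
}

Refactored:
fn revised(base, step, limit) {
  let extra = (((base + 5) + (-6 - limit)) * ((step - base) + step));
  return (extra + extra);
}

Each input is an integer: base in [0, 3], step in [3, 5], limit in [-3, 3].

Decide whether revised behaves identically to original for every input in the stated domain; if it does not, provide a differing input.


Not equivalent: base=0, step=3, limit=-3 separates them (36 vs 24).
original: extra=18, then returns 36
revised: extra=12, then returns 24
verdict: not equivalent; witness: base=0, step=3, limit=-3


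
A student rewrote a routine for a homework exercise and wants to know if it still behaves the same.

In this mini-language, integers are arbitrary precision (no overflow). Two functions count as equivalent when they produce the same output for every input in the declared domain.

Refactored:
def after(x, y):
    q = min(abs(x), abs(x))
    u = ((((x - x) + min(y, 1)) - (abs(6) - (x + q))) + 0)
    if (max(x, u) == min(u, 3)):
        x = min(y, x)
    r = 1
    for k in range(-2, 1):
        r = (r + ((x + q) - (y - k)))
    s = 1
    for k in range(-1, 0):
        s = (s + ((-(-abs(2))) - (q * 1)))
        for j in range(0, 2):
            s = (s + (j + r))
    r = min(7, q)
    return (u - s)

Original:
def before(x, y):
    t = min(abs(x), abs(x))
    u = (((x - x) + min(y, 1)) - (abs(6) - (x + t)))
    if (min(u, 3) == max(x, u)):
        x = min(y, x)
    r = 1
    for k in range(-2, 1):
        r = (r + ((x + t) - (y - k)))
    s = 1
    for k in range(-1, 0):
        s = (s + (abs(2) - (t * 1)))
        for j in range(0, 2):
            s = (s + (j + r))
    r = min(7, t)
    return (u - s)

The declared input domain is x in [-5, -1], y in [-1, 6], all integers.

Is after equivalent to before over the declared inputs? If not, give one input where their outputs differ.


The two versions differ — the changes include arithmetic usage differs; also constant usage differs; also local variable names differ.
As a probe, take x=-1, y=6: before runs t becomes 1; next u becomes -5; next (min(u, 3) == max(x, u)) evaluates to false; next r becomes 1; next at k=-2:; next r becomes -7; next at k=-1:; next r becomes -14; next at k=0:; next r becomes -20; next s becomes 1; next at k=-1:; next s becomes 2; next at j=0:; next s becomes -18; next at j=1:; next s becomes -37; next r becomes 1; next final value 32; after runs q becomes 1; next u becomes -5; next (max(x, u) == min(u, 3)) evaluates to false; next r becomes 1; next at k=-2:; next r becomes -7; next at k=-1:; next r becomes -14; next at k=0:; next r becomes -20; next s becomes 1; next at k=-1:; next s becomes 2; next at j=0:; next s becomes -18; next at j=1:; next s becomes -37; next r becomes 1; next final value 32; both end at 32.
Every one of the 40 inputs gives matching results.
verdict: equivalent


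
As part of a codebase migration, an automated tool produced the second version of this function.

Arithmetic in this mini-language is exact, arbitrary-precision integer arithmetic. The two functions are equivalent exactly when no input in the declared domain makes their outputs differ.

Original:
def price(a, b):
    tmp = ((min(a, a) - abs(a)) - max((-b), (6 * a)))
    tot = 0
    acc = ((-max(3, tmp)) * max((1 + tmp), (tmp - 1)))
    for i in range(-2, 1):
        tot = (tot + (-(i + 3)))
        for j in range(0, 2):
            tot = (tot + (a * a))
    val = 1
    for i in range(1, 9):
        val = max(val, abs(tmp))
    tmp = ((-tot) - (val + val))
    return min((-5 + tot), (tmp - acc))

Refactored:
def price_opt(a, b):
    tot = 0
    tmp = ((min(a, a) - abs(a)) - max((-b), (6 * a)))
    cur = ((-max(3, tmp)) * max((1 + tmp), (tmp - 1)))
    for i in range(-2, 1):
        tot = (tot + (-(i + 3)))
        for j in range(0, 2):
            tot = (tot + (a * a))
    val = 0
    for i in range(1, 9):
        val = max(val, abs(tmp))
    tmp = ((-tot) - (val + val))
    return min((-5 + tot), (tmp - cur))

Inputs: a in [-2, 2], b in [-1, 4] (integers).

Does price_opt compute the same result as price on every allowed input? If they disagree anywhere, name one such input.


Not equivalent: a=-2, b=4 separates them (-17 vs -15).
price: tmp := 0 | tot := 0 | acc := -3 | iter i=-2: | tot := -1 | iter j=0: | tot := 3 | iter j=1: | tot := 7 | iter i=-1: | tot := 5 | iter j=0: | tot := 9 | iter j=1: | tot := 13 | iter i=0: | tot := 10 | iter j=0: | tot := 14 | iter j=1: | tot := 18 | val := 1 | iter i=1: | val := 1 | iter i=2: | val := 1 | iter i=3: | val := 1 | iter i=4: | val := 1 | iter i=5: | val := 1 | iter i=6: | val := 1 | iter i=7: | val := 1 | iter i=8: | val := 1 | tmp := -20 | result -17
price_opt: tot := 0 | tmp := 0 | cur := -3 | iter i=-2: | tot := -1 | iter j=0: | tot := 3 | iter j=1: | tot := 7 | iter i=-1: | tot := 5 | iter j=0: | tot := 9 | iter j=1: | tot := 13 | iter i=0: | tot := 10 | iter j=0: | tot := 14 | iter j=1: | tot := 18 | val := 0 | iter i=1: | val := 0 | iter i=2: | val := 0 | iter i=3: | val := 0 | iter i=4: | val := 0 | iter i=5: | val := 0 | iter i=6: | val := 0 | iter i=7: | val := 0 | iter i=8: | val := 0 | tmp := -18 | result -15
verdict: not equivalent; witness: a=-2, b=4


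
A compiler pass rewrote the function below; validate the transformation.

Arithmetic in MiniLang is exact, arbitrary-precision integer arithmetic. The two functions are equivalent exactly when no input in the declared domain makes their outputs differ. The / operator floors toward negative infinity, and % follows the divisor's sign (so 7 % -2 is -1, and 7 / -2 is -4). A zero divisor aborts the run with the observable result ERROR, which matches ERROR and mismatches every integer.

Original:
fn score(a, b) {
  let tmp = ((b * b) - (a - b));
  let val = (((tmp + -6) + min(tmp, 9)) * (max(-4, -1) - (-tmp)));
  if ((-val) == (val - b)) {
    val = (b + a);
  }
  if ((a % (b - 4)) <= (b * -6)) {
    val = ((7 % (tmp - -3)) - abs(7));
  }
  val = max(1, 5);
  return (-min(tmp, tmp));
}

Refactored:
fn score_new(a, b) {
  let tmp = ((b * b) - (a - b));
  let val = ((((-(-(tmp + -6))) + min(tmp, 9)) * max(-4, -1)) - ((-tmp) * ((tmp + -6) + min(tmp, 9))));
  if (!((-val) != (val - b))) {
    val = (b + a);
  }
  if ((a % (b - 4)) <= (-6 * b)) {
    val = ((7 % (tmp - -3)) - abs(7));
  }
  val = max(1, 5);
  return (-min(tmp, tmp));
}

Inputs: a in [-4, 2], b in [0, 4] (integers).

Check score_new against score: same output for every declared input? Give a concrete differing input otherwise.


Differences: min/max/abs usage differs, plus boolean connective usage differs, plus constant usage differs, plus arithmetic usage differs, plus comparison usage differs — yet all 35 inputs agree.
verdict: equivalent


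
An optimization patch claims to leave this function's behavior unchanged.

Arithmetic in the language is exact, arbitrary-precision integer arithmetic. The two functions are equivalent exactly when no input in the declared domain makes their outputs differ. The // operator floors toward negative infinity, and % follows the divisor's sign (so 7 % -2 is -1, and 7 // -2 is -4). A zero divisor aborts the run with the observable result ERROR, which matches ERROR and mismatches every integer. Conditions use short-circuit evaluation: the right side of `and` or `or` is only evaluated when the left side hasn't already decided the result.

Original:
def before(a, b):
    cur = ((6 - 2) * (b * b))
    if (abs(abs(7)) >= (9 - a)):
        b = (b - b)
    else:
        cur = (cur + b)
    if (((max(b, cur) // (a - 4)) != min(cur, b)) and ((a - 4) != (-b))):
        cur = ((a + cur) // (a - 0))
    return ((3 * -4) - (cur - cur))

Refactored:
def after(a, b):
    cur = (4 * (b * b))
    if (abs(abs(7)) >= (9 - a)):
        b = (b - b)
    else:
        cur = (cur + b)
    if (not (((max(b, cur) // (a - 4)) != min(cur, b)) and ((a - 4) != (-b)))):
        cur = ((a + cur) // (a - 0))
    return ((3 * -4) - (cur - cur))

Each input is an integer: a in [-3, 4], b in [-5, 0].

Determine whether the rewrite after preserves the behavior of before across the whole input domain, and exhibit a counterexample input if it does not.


On input a=0, b=-5, before returns ERROR while after returns -12.
verdict: not equivalent; witness: a=0, b=-5


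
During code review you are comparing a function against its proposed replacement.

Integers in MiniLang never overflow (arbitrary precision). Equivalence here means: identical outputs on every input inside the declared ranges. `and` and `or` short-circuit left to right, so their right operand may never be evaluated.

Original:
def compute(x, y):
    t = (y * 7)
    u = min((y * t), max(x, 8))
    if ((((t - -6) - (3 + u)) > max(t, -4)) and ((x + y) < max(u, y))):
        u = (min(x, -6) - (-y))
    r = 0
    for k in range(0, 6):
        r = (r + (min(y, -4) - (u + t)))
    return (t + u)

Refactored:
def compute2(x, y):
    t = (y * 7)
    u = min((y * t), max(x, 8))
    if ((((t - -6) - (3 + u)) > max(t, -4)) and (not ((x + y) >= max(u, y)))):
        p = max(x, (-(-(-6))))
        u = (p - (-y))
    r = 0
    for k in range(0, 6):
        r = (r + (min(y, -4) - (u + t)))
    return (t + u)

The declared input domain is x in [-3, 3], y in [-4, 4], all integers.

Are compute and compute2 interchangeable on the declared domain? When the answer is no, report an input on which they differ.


On input x=-3, y=0, compute returns -6 while compute2 returns -3.
verdict: not equivalent; witness: x=-3, y=0


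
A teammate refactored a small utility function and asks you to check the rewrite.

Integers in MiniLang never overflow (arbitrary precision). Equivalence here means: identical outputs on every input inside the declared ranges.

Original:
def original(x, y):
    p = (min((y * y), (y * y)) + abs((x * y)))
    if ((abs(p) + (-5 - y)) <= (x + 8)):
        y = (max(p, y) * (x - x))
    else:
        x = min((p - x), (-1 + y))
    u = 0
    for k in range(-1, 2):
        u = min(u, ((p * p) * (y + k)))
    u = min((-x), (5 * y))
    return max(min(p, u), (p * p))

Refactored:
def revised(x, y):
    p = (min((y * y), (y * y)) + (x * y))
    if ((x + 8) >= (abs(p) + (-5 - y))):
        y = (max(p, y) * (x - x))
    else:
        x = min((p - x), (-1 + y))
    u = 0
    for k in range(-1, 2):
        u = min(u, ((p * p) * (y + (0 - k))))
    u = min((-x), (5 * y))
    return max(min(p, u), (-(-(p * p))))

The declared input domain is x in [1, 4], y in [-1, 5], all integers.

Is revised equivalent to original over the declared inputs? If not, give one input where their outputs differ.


Not equivalent: x=1, y=-1 separates them (4 vs 0).
original: p becomes 2; next ((abs(p) + (-5 - y)) <= (x + 8)) evaluates to true; next y becomes 0; next u becomes 0; next at k=-1:; next u becomes -4; next at k=0:; next u becomes -4; next at k=1:; next u becomes -4; next u becomes -1; next final value 4
revised: p becomes 0; next ((x + 8) >= (abs(p) + (-5 - y))) evaluates to true; next y becomes 0; next u becomes 0; next at k=-1:; next u becomes 0; next at k=0:; next u becomes 0; next at k=1:; next u becomes 0; next u becomes -1; next final value 0
verdict: not equivalent; witness: x=1, y=-1


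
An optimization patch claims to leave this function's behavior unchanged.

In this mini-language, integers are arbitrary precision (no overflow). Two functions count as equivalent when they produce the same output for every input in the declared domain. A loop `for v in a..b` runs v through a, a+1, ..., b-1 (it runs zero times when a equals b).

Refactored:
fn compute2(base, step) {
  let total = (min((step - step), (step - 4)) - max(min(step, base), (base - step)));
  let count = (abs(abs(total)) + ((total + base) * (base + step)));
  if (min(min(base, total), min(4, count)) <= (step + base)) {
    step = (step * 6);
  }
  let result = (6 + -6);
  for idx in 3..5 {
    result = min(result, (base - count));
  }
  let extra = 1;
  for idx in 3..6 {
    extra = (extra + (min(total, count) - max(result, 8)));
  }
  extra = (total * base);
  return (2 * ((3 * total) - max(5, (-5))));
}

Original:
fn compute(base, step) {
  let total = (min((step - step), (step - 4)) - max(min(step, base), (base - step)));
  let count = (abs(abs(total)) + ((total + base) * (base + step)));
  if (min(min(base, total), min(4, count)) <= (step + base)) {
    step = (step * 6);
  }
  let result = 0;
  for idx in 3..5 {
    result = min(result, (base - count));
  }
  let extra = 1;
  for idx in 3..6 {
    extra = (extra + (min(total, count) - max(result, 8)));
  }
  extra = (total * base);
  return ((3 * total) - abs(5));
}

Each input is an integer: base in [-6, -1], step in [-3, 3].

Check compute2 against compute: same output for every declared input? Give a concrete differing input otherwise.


Not equivalent: base=-6, step=-3 separates them (-17 vs -34).
compute: total := -4 | count := 94 | (min(min(base, total), min(4, count)) <= (step + base)): false | result := 0 | iter idx=3: | result := -100 | iter idx=4: | result := -100 | extra := 1 | iter idx=3: | extra := -11 | iter idx=4: | extra := -23 | iter idx=5: | extra := -35 | extra := 24 | result -17
compute2: total := -4 | count := 94 | (min(min(base, total), min(4, count)) <= (step + base)): false | result := 0 | iter idx=3: | result := -100 | iter idx=4: | result := -100 | extra := 1 | iter idx=3: | extra := -11 | iter idx=4: | extra := -23 | iter idx=5: | extra := -35 | extra := 24 | result -34
verdict: not equivalent; witness: base=-6, step=-3


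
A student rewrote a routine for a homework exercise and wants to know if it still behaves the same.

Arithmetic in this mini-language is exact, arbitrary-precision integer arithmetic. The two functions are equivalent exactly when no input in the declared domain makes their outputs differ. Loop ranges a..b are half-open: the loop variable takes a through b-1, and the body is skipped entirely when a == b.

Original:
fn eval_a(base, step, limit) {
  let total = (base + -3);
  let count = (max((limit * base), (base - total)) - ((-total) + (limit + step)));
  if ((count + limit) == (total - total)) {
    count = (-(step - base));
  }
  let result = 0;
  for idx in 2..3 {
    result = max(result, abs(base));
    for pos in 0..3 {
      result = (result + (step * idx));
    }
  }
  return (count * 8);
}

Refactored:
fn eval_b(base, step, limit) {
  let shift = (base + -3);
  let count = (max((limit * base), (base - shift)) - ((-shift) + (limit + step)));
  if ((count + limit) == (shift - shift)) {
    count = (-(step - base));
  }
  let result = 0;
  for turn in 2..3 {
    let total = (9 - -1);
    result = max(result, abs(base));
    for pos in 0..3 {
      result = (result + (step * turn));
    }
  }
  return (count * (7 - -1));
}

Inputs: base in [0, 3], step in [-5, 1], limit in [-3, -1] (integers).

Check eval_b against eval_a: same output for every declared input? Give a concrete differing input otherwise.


The two are interchangeable: statement counts differ; also local variable names differ; also constant usage differs; also arithmetic usage differs, and every declared input agrees.
Tracing base=0, step=-5, limit=-1: eval_a: total becomes -3; next count becomes 6; next ((count + limit) == (total - total)) evaluates to false; next result becomes 0; next at idx=2:; next result becomes 0; next at pos=0:; next result becomes -10; next at pos=1:; next result becomes -20; next at pos=2:; next result becomes -30; next final value 48 | eval_b: shift becomes -3; next count becomes 6; next ((count + limit) == (shift - shift)) evaluates to false; next result becomes 0; next at turn=2:; next total becomes 10; next result becomes 0; next at pos=0:; next result becomes -10; next at pos=1:; next result becomes -20; next at pos=2:; next result becomes -30; next final value 48 — matching result 48.
Across all 84 domain points the two functions coincide.
verdict: equivalent


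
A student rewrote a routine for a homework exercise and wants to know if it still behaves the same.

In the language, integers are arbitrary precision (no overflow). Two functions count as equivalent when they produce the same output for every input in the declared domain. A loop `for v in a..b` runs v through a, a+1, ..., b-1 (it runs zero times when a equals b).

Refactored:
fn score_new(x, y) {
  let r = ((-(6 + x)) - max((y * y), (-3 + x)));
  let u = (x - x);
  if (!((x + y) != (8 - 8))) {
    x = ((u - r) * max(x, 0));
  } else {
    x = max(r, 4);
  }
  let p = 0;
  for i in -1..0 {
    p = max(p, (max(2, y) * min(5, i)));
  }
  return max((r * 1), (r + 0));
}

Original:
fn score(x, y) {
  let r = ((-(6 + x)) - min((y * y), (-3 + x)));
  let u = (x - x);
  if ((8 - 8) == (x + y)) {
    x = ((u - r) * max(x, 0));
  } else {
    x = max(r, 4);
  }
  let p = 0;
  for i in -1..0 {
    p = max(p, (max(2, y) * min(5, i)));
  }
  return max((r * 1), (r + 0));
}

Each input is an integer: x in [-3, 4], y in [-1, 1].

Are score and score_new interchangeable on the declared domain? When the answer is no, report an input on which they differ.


Take x=-3, y=-1.
score: r := 3 | u := 0 | ((8 - 8) == (x + y)): false | x := 4 | p := 0 | iter i=-1: | p := 0 | result 3
score_new: r := -4 | u := 0 | (!((x + y) != (8 - 8))): false | x := 4 | p := 0 | iter i=-1: | p := 0 | result -4
3 and -4 differ, so these are not the same function on this domain.
verdict: not equivalent; witness: x=-3, y=-1


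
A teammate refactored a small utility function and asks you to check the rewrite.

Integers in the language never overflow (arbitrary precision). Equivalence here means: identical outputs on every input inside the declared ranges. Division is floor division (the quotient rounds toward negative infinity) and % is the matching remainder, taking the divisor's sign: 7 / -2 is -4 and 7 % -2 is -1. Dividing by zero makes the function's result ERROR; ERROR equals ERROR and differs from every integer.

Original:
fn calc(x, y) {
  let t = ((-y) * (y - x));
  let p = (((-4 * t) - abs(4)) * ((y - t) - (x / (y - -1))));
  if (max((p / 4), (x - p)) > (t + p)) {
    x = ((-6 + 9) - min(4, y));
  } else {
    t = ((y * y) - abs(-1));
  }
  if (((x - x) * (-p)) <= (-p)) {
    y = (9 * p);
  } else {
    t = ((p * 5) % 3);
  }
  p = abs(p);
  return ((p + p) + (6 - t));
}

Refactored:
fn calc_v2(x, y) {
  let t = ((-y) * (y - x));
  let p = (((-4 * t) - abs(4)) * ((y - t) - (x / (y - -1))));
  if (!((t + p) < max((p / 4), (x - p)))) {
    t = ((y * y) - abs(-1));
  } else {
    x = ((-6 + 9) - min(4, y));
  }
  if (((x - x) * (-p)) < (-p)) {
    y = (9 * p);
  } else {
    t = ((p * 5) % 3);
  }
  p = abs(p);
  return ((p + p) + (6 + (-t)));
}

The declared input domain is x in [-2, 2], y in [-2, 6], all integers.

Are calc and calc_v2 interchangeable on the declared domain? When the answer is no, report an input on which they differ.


On input x=0, y=0, calc returns 7 while calc_v2 returns 6.
verdict: not equivalent; witness: x=0, y=0


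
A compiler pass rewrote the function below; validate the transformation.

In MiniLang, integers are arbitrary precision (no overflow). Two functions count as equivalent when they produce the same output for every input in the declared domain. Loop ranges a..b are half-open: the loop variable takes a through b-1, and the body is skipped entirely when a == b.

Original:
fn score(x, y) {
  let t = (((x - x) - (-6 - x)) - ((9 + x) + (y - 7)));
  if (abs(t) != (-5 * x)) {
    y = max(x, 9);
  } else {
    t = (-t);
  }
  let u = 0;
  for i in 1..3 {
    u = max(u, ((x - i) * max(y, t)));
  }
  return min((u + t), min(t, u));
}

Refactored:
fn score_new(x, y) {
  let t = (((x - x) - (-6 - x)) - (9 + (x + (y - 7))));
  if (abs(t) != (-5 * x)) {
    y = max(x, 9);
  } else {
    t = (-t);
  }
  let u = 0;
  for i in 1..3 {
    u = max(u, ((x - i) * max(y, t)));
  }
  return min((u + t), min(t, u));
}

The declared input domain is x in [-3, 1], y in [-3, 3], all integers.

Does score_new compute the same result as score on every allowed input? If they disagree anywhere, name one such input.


Equivalent — the differences include same computation, different form, yet no declared input distinguishes the two.
Spot check at x=0, y=1 — score: t=3, then (abs(t) != (-5 * x)) is true, then y=9, then u=0, then (i=1), then u=0, then (i=2), then u=0, then returns 0. score_new: t=3, then (abs(t) != (-5 * x)) is true, then y=9, then u=0, then (i=1), then u=0, then (i=2), then u=0, then returns 0. Both give 0.
Sweeping the whole domain (35 inputs) finds no disagreement.
verdict: equivalent


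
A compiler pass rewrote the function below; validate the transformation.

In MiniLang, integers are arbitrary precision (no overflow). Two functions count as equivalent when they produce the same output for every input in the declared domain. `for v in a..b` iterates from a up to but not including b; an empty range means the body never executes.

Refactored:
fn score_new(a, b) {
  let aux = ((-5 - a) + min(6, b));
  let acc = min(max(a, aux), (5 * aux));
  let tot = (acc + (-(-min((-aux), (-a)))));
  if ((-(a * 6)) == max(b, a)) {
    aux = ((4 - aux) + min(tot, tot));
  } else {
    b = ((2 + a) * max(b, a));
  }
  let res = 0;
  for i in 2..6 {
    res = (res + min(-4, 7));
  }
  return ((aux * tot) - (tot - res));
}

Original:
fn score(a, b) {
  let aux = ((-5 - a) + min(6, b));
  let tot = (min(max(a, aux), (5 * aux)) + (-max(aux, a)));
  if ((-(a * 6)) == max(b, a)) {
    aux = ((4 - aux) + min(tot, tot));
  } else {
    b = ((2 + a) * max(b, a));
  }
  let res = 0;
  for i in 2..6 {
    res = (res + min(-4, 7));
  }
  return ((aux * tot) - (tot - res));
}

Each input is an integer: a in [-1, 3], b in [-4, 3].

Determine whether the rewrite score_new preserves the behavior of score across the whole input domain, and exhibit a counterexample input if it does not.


Changes here: min/max/abs usage differs, and local variable names differ, and statement counts differ; the full 40-point sweep finds no disagreement.
verdict: equivalent


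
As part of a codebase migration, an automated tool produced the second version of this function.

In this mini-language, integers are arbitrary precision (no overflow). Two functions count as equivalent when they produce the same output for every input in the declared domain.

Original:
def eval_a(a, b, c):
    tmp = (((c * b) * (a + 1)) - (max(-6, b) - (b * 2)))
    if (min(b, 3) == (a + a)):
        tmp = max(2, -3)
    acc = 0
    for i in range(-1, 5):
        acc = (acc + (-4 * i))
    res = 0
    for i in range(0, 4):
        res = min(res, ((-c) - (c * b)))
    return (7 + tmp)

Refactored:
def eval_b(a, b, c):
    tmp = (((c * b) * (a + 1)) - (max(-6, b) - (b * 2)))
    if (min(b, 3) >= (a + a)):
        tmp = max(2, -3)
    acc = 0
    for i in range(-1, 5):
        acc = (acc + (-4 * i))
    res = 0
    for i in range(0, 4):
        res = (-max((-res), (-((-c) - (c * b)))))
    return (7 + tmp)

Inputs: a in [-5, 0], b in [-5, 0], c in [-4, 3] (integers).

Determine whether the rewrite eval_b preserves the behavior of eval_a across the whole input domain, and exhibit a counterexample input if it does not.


These are not equivalent — on a=-5, b=-5, c=-4 the outputs split (-78 vs 9).
eval_a: tmp := -85 | (min(b, 3) == (a + a)): false | acc := 0 | iter i=-1: | acc := 4 | iter i=0: | acc := 4 | iter i=1: | acc := 0 | iter i=2: | acc := -8 | iter i=3: | acc := -20 | iter i=4: | acc := -36 | res := 0 | iter i=0: | res := -16 | iter i=1: | res := -16 | iter i=2: | res := -16 | iter i=3: | res := -16 | result -78
eval_b: tmp := -85 | (min(b, 3) >= (a + a)): true | tmp := 2 | acc := 0 | iter i=-1: | acc := 4 | iter i=0: | acc := 4 | iter i=1: | acc := 0 | iter i=2: | acc := -8 | iter i=3: | acc := -20 | iter i=4: | acc := -36 | res := 0 | iter i=0: | res := -16 | iter i=1: | res := -16 | iter i=2: | res := -16 | iter i=3: | res := -16 | result 9
verdict: not equivalent; witness: a=-5, b=-5, c=-4


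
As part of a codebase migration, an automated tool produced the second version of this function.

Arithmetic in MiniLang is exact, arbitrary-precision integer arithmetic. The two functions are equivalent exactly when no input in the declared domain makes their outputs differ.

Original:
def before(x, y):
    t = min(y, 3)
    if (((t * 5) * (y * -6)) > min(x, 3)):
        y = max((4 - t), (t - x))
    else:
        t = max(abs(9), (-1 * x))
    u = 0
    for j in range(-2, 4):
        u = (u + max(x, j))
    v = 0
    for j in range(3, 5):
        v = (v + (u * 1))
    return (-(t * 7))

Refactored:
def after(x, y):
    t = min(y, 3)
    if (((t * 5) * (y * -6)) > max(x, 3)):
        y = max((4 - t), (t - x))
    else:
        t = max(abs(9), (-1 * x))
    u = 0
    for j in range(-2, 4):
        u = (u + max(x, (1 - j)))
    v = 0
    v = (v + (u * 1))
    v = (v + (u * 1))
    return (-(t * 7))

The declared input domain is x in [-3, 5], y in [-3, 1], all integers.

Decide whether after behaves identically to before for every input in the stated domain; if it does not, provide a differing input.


The rewrite breaks on x=-3, y=0, where the results are 0 and -63.
before: t=0, then (((t * 5) * (y * -6)) > min(x, 3)) is true, then y=4, then u=0, then (j=-2), then u=-2, then (j=-1), then u=-3, then (j=0), then u=-3, then (j=1), then u=-2, then (j=2), then u=0, then (j=3), then u=3, then v=0, then (j=3), then v=3, then (j=4), then v=6, then returns 0
after: t=0, then (((t * 5) * (y * -6)) > max(x, 3)) is false, then t=9, then u=0, then (j=-2), then u=3, then (j=-1), then u=5, then (j=0), then u=6, then (j=1), then u=6, then (j=2), then u=5, then (j=3), then u=3, then v=0, then v=3, then v=6, then returns -63
verdict: not equivalent; witness: x=-3, y=0


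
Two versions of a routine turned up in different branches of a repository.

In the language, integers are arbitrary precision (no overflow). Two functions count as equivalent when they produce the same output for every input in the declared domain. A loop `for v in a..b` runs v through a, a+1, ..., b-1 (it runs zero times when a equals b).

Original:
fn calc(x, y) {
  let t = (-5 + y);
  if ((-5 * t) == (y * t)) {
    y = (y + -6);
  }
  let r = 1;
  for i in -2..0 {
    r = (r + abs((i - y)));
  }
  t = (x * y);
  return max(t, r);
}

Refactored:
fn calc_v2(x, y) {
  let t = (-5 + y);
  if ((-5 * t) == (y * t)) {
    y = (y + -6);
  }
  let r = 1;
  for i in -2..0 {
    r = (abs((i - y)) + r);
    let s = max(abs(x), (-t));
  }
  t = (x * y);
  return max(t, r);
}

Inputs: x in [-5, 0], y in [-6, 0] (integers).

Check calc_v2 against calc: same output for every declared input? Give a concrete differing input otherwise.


Reading the diff, among the changes: statement counts differ, and local variable names differ, and min/max/abs usage differs.
Tracing x=0, y=-6: calc: t := -11 | ((-5 * t) == (y * t)): false | r := 1 | iter i=-2: | r := 5 | iter i=-1: | r := 10 | t := 0 | result 10 | calc_v2: t := -11 | ((-5 * t) == (y * t)): false | r := 1 | iter i=-2: | r := 5 | s := 11 | iter i=-1: | r := 10 | s := 11 | t := 0 | result 10 — matching result 10.
Across all 42 domain points the two functions coincide.
verdict: equivalent


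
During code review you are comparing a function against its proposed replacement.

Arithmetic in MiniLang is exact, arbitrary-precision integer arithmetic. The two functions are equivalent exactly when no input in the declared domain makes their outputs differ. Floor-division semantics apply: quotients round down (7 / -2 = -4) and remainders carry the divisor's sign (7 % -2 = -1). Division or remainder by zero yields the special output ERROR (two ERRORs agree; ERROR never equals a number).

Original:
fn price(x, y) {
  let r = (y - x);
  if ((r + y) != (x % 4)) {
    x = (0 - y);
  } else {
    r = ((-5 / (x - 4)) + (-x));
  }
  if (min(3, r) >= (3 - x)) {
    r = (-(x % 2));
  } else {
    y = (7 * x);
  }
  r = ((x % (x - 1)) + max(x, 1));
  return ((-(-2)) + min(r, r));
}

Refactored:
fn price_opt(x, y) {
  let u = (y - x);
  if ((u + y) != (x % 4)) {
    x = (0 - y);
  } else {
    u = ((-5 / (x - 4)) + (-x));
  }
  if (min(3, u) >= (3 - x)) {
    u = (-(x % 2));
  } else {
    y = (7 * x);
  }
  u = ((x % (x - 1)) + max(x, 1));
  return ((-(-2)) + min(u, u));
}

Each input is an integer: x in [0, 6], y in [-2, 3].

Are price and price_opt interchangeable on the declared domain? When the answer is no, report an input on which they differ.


This is a faithful refactor — local variable names differ, but the computed results match everywhere.
Spot check at x=1, y=-1 — price: r = -2; ((r + y) != (x % 4)) -> true; x = 1; (min(3, r) >= (3 - x)) -> false; y = 7; division by zero -> ERROR. price_opt: u = -2; ((u + y) != (x % 4)) -> true; x = 1; (min(3, u) >= (3 - x)) -> false; y = 7; division by zero -> ERROR. Both give ERROR.
Every one of the 42 inputs gives matching results.
verdict: equivalent
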